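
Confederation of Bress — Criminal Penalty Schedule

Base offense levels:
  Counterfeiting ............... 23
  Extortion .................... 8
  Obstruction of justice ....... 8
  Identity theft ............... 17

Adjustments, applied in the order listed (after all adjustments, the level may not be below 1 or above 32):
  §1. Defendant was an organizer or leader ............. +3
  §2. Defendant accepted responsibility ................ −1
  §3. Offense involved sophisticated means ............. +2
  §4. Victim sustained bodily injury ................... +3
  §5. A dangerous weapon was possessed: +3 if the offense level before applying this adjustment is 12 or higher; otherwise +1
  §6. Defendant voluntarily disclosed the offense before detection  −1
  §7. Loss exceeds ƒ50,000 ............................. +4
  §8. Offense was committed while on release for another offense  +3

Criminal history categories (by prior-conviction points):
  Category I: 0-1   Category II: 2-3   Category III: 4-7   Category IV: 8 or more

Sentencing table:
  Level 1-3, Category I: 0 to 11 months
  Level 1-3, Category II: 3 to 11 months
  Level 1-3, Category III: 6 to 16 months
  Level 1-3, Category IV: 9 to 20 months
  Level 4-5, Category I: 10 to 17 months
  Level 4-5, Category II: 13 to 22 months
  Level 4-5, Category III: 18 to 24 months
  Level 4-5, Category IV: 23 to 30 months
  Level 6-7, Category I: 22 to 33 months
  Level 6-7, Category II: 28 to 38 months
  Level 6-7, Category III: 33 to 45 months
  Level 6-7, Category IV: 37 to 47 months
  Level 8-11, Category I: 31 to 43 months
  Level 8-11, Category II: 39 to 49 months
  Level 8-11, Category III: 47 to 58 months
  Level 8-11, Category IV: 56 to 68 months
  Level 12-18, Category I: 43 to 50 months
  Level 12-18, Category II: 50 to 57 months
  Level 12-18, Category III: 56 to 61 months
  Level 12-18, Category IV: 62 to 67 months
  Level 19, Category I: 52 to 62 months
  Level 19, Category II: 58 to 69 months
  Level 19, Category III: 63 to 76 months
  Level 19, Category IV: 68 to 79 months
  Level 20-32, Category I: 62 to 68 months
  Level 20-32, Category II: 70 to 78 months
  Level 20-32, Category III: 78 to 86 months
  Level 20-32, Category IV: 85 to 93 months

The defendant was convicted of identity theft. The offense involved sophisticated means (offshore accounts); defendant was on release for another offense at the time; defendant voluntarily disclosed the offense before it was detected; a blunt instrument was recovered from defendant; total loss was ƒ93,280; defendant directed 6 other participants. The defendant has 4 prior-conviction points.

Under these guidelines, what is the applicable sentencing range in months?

78-86 months

Base offense level for identity theft: 17.
§1 applies: 17 + 3 = 20.
§2 does not apply.
§3 applies: 20 + 2 = 22.
§5 applies (level before this adjustment is 22 ≥ 12, so +3): 22 + 3 = 25.
§6 applies: 25 − 1 = 24.
§7 applies: 24 + 4 = 28.
§8 applies: 28 + 3 = 31.
Final offense level: 31.
Criminal history: 4 prior points → Category III (4-7).
Level 31 falls in the 20-32 band.
Grid: Level 20-32 × Category III = 78-86 months.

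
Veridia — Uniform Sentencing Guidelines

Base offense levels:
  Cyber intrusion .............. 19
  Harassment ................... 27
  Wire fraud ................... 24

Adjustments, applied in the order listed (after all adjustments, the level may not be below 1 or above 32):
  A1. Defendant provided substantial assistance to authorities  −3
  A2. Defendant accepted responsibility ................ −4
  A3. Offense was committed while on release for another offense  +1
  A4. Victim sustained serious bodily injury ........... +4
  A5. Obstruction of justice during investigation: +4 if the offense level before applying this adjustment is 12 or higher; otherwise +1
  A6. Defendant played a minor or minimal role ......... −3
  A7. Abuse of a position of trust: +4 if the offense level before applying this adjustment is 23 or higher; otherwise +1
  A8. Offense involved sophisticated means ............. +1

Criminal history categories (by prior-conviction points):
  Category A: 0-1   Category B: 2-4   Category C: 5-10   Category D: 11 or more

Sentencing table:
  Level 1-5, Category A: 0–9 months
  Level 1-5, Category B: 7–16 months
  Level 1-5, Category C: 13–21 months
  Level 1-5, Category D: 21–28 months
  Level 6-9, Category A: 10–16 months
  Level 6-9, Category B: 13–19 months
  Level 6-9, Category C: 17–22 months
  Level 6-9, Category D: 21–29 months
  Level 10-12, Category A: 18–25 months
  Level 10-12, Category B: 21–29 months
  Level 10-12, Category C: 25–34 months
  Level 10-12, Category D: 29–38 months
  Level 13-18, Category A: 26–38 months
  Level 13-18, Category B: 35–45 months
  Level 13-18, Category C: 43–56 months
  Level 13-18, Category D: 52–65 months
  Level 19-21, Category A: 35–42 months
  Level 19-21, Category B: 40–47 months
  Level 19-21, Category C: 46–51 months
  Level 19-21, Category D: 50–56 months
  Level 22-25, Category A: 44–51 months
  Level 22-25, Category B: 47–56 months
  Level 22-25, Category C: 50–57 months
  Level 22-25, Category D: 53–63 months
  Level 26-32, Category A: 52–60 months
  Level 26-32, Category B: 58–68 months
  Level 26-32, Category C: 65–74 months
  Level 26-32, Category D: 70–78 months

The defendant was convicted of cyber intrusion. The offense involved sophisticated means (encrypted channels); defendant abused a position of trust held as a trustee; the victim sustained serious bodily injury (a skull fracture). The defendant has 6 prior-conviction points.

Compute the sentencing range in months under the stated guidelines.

Base offense level for cyber intrusion: 19.
A1 does not apply.
A4 applies: 19 + 4 = 23.
A5 does not apply.
A7 applies (level before this adjustment is 23 ≥ 23, so +4): 23 + 4 = 27.
A8 applies: 27 + 1 = 28.
Final offense level: 28.
Criminal history: 6 prior points → Category C (5-10).
Level 28 falls in the 26-32 band.
Grid: Level 26-32 × Category C = 65-74 months.

65-74 months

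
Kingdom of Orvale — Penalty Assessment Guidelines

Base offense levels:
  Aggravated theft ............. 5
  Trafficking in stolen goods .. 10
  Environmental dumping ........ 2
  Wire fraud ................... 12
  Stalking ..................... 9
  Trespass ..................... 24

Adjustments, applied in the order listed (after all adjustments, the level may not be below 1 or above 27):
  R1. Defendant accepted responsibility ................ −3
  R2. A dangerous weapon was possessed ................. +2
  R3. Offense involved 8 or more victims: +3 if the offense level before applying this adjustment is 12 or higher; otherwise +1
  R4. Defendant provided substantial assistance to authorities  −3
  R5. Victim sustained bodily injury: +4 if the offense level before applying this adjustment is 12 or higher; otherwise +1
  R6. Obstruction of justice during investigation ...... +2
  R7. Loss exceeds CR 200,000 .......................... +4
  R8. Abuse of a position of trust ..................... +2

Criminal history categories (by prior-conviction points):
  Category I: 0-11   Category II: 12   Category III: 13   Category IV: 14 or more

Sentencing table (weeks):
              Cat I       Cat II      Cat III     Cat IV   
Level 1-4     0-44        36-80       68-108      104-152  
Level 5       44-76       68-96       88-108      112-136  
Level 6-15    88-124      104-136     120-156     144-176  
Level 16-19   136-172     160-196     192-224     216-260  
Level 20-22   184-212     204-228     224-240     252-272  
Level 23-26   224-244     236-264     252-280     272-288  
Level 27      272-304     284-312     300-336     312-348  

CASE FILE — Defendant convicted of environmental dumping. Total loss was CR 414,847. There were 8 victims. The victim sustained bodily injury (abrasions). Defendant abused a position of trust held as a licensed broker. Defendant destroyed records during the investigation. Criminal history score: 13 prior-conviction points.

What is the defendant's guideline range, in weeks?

120-156 weeks

Base offense level for environmental dumping: 2.
R3 applies (level before this adjustment is 2 < 12, so +1): 2 + 1 = 3.
R5 applies (level before this adjustment is 3 < 12, so +1): 3 + 1 = 4.
R6 applies: 4 + 2 = 6.
R7 applies: 6 + 4 = 10.
R8 applies: 10 + 2 = 12.
Final offense level: 12.
Criminal history: 13 prior points → Category III (13).
Level 12 falls in the 6-15 band.
Grid: Level 6-15 × Category III = 120-156 weeks.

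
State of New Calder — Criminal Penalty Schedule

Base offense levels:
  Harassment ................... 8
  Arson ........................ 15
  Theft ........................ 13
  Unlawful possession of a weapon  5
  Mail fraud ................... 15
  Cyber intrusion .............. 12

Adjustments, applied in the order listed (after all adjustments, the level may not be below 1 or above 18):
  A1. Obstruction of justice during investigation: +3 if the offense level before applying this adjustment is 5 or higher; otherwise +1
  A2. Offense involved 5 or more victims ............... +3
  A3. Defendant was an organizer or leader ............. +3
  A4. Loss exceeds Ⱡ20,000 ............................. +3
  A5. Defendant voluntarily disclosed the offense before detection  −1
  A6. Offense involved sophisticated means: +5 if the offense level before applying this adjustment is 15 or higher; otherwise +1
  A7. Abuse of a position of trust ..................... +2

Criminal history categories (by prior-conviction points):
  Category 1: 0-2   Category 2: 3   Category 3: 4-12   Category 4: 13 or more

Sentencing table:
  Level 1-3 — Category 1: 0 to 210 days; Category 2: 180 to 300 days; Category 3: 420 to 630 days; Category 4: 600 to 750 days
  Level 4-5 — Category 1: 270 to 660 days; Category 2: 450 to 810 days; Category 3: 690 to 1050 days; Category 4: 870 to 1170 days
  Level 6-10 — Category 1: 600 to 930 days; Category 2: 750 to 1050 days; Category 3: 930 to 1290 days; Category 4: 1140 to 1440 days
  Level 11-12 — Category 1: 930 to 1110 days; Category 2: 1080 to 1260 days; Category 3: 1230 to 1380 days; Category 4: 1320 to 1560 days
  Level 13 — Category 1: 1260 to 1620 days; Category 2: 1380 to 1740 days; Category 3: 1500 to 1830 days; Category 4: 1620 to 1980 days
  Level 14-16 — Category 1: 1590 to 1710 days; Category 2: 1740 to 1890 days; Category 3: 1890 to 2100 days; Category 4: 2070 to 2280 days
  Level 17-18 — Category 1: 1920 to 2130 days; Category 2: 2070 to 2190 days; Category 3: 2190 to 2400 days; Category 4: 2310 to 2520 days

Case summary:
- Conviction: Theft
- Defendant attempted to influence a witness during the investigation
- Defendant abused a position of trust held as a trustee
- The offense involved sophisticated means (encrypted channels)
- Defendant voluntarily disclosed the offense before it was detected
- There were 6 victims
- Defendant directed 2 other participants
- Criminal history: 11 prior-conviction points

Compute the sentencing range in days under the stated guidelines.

2190-2400 days

Base offense level for theft: 13.
A1 applies (level before this adjustment is 13 ≥ 5, so +3): 13 + 3 = 16.
A2 applies: 16 + 3 = 19.
A3 applies: 19 + 3 = 22.
A5 applies: 22 − 1 = 21.
A6 applies (level before this adjustment is 21 ≥ 15, so +5): 21 + 5 = 26.
A7 applies: 26 + 2 = 28.
Level 28 exceeds the maximum of 18; capped at 18.
Final offense level: 18.
Criminal history: 11 prior points → Category 3 (4-12).
Level 18 falls in the 17-18 band.
Grid: Level 17-18 × Category 3 = 2190-2400 days.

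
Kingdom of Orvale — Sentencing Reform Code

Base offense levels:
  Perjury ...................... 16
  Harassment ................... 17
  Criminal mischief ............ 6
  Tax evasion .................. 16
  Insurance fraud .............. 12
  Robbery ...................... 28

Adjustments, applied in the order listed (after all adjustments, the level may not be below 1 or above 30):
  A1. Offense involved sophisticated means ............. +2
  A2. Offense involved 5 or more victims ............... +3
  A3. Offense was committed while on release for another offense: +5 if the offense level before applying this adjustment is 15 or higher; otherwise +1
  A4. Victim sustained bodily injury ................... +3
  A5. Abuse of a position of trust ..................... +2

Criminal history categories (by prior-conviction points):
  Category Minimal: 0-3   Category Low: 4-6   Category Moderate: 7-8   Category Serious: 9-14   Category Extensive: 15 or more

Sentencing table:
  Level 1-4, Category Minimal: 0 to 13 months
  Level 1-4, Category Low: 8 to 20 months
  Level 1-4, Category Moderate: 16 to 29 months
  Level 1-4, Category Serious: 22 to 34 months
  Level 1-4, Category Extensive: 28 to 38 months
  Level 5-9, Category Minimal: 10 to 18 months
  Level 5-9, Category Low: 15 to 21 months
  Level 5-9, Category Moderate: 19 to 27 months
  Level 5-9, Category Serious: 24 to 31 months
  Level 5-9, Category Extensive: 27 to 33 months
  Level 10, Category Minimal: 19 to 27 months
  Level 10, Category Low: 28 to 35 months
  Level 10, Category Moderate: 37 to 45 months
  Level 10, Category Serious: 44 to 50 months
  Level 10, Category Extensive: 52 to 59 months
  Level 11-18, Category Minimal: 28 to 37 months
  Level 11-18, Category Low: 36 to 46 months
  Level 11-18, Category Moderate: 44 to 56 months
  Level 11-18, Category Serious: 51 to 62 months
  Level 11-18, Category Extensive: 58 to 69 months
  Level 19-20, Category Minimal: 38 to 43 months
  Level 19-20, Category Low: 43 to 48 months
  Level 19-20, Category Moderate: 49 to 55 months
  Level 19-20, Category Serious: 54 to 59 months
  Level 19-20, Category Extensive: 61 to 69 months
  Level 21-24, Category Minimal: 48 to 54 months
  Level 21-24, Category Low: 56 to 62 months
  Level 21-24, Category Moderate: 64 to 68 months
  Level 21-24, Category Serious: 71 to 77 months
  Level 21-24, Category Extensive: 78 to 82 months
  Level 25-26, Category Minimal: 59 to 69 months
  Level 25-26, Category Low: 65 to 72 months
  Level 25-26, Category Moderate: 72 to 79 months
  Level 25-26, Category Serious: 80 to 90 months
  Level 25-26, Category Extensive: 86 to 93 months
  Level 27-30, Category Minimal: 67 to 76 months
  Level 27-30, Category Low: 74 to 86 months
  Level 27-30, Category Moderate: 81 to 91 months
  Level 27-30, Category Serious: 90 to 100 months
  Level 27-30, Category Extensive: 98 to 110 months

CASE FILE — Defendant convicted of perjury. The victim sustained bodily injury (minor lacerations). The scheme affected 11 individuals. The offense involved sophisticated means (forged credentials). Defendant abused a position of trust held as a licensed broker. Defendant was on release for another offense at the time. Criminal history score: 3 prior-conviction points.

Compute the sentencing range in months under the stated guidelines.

Base offense level for perjury: 16.
A1 applies: 16 + 2 = 18.
A2 applies: 18 + 3 = 21.
A3 applies (level before this adjustment is 21 ≥ 15, so +5): 21 + 5 = 26.
A4 applies: 26 + 3 = 29.
A5 applies: 29 + 2 = 31.
Level 31 exceeds the maximum of 30; capped at 30.
Final offense level: 30.
Criminal history: 3 prior points → Category Minimal (0-3).
Level 30 falls in the 27-30 band.
Grid: Level 27-30 × Category Minimal = 67-76 months.

67-76 months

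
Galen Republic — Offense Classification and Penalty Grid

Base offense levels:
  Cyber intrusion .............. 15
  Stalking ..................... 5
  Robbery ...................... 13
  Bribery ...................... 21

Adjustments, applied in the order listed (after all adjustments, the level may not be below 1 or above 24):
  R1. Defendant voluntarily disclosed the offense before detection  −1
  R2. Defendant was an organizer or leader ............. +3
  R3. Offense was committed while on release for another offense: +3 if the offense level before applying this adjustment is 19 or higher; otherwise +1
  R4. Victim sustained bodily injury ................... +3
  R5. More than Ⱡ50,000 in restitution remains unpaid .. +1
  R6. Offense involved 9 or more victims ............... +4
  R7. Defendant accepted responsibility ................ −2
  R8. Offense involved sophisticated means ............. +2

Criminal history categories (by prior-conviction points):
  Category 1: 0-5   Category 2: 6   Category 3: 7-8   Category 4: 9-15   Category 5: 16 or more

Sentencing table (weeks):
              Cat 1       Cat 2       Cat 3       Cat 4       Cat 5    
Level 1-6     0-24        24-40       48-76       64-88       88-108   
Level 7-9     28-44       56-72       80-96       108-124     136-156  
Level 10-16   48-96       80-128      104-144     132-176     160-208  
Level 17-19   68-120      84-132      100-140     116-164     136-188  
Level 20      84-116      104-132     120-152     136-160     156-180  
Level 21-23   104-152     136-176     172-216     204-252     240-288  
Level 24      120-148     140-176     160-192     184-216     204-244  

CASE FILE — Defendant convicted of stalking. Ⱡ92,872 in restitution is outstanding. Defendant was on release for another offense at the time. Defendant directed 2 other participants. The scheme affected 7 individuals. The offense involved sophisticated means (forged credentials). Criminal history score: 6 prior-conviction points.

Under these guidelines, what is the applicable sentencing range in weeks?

80-128 weeks

Base offense level for stalking: 5.
R2 applies: 5 + 3 = 8.
R3 applies (level before this adjustment is 8 < 19, so +1): 8 + 1 = 9.
R5 applies: 9 + 1 = 10.
R7 does not apply.
R8 applies: 10 + 2 = 12.
Final offense level: 12.
Criminal history: 6 prior points → Category 2 (6).
Level 12 falls in the 10-16 band.
Grid: Level 10-16 × Category 2 = 80-128 weeks.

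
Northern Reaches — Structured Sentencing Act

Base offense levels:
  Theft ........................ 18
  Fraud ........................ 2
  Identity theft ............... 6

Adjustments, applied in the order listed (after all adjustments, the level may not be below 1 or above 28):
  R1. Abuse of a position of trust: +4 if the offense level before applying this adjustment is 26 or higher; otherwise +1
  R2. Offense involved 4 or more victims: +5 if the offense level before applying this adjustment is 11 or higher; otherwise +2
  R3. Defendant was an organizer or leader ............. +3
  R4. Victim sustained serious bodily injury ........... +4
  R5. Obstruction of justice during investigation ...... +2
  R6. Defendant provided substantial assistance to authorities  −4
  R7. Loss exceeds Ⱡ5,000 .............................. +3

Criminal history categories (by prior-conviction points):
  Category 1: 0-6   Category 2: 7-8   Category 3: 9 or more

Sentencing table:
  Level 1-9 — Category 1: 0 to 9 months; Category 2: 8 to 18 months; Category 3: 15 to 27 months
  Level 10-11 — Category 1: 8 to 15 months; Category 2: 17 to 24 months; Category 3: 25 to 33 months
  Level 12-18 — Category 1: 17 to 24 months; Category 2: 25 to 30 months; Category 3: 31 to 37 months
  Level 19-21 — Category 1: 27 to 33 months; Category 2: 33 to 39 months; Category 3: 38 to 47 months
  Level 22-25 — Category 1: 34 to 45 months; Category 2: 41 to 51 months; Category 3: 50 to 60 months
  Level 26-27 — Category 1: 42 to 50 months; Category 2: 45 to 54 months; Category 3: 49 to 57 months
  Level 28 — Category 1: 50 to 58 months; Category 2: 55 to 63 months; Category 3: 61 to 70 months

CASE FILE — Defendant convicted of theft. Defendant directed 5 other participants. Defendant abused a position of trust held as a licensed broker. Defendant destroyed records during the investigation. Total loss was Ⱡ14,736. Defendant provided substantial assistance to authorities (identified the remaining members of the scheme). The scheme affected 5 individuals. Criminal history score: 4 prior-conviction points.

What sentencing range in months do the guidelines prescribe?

Base offense level for theft: 18.
R1 applies (level before this adjustment is 18 < 26, so +1): 18 + 1 = 19.
R2 applies (level before this adjustment is 19 ≥ 11, so +5): 19 + 5 = 24.
R3 applies: 24 + 3 = 27.
R4 does not apply.
R5 applies: 27 + 2 = 29.
R6 applies: 29 − 4 = 25.
R7 applies: 25 + 3 = 28.
Final offense level: 28.
Criminal history: 4 prior points → Category 1 (0-6).
Level 28 falls in the 28 band.
Grid: Level 28 × Category 1 = 50-58 months.

50-58 months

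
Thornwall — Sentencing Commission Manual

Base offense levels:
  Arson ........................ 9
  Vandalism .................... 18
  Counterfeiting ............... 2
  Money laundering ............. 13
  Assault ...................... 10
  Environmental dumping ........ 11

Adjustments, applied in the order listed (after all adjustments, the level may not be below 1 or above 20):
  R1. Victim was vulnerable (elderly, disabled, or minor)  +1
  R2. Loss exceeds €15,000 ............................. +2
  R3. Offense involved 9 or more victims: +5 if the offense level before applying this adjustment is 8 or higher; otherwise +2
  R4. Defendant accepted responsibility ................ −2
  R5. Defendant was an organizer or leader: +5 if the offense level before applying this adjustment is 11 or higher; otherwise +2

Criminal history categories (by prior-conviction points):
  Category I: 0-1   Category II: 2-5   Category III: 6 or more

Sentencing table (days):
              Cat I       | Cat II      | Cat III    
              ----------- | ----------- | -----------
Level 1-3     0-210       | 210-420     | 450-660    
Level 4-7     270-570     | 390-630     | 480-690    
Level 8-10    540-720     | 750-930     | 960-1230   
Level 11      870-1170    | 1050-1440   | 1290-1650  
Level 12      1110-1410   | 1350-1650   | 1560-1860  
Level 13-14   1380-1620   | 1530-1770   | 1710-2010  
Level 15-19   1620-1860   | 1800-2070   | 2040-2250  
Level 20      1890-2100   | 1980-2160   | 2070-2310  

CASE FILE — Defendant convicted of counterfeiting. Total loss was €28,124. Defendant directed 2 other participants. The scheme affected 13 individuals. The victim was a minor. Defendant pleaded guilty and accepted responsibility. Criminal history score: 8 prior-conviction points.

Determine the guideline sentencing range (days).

Base offense level for counterfeiting: 2.
R1 applies: 2 + 1 = 3.
R2 applies: 3 + 2 = 5.
R3 applies (level before this adjustment is 5 < 8, so +2): 5 + 2 = 7.
R4 applies: 7 − 2 = 5.
R5 applies (level before this adjustment is 5 < 11, so +2): 5 + 2 = 7.
Final offense level: 7.
Criminal history: 8 prior points → Category III (6+).
Level 7 falls in the 4-7 band.
Grid: Level 4-7 × Category III = 480-690 days.

480-690 days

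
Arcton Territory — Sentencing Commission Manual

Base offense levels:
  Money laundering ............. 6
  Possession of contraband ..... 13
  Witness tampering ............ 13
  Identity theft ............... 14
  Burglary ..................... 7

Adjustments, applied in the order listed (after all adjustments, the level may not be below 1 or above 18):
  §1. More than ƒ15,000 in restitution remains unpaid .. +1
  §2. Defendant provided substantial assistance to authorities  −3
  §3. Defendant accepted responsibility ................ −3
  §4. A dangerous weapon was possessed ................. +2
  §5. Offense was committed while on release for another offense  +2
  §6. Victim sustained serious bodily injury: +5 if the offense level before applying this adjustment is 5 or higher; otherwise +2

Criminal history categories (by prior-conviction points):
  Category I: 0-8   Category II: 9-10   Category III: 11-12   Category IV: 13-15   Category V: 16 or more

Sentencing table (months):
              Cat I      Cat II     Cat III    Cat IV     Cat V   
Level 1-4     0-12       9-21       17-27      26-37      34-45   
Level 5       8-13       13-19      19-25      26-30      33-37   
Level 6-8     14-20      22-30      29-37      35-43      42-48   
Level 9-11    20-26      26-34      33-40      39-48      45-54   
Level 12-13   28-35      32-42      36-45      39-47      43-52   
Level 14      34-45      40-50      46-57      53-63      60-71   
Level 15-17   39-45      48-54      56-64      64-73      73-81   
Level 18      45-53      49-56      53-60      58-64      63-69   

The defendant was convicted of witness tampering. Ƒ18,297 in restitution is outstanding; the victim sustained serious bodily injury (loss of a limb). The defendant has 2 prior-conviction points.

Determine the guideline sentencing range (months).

45-53 months

Base offense level for witness tampering: 13.
§1 applies: 13 + 1 = 14.
§2 does not apply.
§3 does not apply.
§6 applies (level before this adjustment is 14 ≥ 5, so +5): 14 + 5 = 19.
Level 19 exceeds the maximum of 18; capped at 18.
Final offense level: 18.
Criminal history: 2 prior points → Category I (0-8).
Level 18 falls in the 18 band.
Grid: Level 18 × Category I = 45-53 months.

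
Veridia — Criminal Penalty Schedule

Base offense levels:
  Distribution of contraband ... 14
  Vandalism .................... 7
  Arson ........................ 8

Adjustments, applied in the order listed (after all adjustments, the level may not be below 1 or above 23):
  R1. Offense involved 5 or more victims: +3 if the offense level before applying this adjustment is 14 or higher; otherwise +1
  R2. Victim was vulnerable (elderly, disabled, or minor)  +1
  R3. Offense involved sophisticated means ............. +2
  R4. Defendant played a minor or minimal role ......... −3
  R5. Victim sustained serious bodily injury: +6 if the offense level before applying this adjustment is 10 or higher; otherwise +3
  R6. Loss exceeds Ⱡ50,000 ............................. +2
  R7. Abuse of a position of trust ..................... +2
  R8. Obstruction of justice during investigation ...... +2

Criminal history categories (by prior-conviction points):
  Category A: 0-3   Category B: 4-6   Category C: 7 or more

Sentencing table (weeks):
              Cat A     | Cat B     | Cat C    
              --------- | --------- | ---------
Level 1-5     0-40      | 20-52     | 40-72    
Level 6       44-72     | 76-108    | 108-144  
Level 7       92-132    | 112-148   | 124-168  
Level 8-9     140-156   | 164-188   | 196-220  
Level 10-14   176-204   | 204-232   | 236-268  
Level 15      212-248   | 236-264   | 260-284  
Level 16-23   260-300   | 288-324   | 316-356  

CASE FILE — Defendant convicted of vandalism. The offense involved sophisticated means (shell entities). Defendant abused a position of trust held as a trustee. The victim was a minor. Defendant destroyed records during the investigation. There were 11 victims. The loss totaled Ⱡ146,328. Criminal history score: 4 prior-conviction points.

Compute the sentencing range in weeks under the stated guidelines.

288-324 weeks

Base offense level for vandalism: 7.
R1 applies (level before this adjustment is 7 < 14, so +1): 7 + 1 = 8.
R2 applies: 8 + 1 = 9.
R3 applies: 9 + 2 = 11.
R6 applies: 11 + 2 = 13.
R7 applies: 13 + 2 = 15.
R8 applies: 15 + 2 = 17.
Final offense level: 17.
Criminal history: 4 prior points → Category B (4-6).
Level 17 falls in the 16-23 band.
Grid: Level 16-23 × Category B = 288-324 weeks.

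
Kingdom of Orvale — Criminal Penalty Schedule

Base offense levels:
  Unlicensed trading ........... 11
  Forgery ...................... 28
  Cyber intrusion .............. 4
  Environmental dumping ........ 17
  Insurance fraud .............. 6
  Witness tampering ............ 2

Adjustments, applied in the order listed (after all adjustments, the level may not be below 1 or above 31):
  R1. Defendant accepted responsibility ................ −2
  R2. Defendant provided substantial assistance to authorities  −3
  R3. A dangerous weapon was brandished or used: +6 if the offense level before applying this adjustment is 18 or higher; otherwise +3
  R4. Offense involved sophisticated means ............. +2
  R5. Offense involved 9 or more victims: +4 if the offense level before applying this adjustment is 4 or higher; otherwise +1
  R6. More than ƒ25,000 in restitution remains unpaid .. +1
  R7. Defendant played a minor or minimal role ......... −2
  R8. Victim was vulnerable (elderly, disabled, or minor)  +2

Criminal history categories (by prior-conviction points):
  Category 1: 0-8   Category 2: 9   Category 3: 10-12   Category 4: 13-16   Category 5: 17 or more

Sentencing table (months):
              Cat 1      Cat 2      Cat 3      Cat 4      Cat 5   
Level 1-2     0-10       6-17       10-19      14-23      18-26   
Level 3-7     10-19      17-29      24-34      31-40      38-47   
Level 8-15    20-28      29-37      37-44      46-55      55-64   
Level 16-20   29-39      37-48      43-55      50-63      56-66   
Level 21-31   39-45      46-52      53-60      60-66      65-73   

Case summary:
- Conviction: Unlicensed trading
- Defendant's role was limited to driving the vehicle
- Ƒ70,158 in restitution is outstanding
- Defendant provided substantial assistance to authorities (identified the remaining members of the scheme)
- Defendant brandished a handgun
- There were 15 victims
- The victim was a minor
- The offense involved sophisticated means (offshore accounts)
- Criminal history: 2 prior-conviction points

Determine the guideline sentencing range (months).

Base offense level for unlicensed trading: 11.
R2 applies: 11 − 3 = 8.
R3 applies (level before this adjustment is 8 < 18, so +3): 8 + 3 = 11.
R4 applies: 11 + 2 = 13.
R5 applies (level before this adjustment is 13 ≥ 4, so +4): 13 + 4 = 17.
R6 applies: 17 + 1 = 18.
R7 applies: 18 − 2 = 16.
R8 applies: 16 + 2 = 18.
Final offense level: 18.
Criminal history: 2 prior points → Category 1 (0-8).
Level 18 falls in the 16-20 band.
Grid: Level 16-20 × Category 1 = 29-39 months.

29-39 months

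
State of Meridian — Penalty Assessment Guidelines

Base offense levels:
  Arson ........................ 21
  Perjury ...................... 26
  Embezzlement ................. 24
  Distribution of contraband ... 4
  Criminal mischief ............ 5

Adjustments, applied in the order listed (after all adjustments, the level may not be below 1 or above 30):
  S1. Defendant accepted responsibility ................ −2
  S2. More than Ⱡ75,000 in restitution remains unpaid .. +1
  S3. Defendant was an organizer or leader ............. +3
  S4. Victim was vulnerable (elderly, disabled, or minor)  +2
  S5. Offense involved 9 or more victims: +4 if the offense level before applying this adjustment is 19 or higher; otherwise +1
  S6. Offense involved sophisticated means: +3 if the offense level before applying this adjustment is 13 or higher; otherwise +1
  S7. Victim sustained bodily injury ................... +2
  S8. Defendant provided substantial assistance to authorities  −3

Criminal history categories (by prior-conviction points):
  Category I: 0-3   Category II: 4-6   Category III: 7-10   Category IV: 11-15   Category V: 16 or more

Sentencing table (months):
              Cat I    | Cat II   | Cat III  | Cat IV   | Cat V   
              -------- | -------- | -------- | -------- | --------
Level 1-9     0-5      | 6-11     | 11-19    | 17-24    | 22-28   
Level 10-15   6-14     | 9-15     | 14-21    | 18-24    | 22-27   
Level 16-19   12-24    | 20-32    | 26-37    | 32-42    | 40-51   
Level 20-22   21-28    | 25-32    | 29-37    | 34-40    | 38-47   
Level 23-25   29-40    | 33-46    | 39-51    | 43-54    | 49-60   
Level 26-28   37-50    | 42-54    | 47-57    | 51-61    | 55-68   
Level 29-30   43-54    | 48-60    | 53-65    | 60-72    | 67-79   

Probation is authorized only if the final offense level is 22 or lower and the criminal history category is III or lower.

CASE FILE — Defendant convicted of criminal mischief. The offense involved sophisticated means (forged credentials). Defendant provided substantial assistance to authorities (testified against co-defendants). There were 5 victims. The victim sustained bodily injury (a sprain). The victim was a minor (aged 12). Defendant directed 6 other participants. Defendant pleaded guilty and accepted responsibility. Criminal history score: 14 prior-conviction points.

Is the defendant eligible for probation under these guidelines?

No

Base offense level for criminal mischief: 5.
S1 applies: 5 − 2 = 3.
S2 does not apply.
S3 applies: 3 + 3 = 6.
S4 applies: 6 + 2 = 8.
S5 does not apply.
S6 applies (level before this adjustment is 8 < 13, so +1): 8 + 1 = 9.
S7 applies: 9 + 2 = 11.
S8 applies: 11 − 3 = 8.
Final offense level: 8.
Criminal history: 14 prior points → Category IV (11-15).
Level 8 falls in the 1-9 band.
Grid: Level 1-9 × Category IV = 17-24 months.
Probation check: level 8 ≤ 22 and category IV > III → not eligible.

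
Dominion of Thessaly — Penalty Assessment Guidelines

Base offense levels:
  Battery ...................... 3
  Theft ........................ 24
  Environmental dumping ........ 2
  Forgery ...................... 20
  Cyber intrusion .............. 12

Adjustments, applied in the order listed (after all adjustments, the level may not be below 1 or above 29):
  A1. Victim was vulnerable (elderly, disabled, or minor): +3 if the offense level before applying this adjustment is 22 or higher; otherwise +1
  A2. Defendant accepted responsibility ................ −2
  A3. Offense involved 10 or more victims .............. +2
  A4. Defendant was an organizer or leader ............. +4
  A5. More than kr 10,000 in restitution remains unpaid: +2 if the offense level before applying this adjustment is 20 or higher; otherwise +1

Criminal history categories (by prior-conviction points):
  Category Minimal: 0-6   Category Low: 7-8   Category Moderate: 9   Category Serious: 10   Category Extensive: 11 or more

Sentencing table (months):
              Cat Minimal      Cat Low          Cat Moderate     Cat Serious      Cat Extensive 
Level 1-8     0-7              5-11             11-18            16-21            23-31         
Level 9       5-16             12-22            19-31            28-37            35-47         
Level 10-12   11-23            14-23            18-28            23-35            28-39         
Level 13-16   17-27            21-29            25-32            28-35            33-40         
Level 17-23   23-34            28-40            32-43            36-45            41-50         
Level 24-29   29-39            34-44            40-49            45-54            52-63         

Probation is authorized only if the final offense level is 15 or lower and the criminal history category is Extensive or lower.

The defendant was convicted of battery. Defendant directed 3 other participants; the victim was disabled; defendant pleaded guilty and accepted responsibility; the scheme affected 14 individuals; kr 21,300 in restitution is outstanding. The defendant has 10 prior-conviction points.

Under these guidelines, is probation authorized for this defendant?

Base offense level for battery: 3.
A1 applies (level before this adjustment is 3 < 22, so +1): 3 + 1 = 4.
A2 applies: 4 − 2 = 2.
A3 applies: 2 + 2 = 4.
A4 applies: 4 + 4 = 8.
A5 applies (level before this adjustment is 8 < 20, so +1): 8 + 1 = 9.
Final offense level: 9.
Criminal history: 10 prior points → Category Serious (10).
Level 9 falls in the 9 band.
Grid: Level 9 × Category Serious = 28-37 months.
Probation check: level 9 ≤ 15 and category Serious ≤ Extensive → eligible.

Yes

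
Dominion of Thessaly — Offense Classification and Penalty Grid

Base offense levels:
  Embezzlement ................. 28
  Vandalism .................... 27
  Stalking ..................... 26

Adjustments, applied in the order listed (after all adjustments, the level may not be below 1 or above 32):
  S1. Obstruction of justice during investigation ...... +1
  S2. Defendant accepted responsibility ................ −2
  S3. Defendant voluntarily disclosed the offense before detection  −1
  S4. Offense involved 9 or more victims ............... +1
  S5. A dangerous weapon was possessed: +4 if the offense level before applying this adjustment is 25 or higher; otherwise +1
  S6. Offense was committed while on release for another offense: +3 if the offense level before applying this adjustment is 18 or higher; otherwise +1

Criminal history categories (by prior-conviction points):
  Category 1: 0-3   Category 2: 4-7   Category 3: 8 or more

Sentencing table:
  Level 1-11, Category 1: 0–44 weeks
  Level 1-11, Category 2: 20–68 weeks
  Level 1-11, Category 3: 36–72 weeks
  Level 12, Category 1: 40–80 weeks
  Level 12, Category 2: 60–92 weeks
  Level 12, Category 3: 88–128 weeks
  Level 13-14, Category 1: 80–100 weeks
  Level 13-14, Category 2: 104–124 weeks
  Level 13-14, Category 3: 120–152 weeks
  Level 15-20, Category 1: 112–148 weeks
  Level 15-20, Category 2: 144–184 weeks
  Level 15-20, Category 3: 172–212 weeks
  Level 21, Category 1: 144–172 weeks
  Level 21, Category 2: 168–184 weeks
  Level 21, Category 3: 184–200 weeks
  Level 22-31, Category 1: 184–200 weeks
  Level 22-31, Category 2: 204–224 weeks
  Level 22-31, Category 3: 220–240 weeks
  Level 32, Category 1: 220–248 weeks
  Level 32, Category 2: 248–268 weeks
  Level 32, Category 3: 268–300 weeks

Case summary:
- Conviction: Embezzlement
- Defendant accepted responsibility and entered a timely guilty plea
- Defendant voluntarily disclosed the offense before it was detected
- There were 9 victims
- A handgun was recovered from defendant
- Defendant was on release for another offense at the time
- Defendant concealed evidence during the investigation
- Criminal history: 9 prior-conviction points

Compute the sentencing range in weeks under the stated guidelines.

Base offense level for embezzlement: 28.
S1 applies: 28 + 1 = 29.
S2 applies: 29 − 2 = 27.
S3 applies: 27 − 1 = 26.
S4 applies: 26 + 1 = 27.
S5 applies (level before this adjustment is 27 ≥ 25, so +4): 27 + 4 = 31.
S6 applies (level before this adjustment is 31 ≥ 18, so +3): 31 + 3 = 34.
Level 34 exceeds the maximum of 32; capped at 32.
Final offense level: 32.
Criminal history: 9 prior points → Category 3 (8+).
Level 32 falls in the 32 band.
Grid: Level 32 × Category 3 = 268-300 weeks.

268-300 weeks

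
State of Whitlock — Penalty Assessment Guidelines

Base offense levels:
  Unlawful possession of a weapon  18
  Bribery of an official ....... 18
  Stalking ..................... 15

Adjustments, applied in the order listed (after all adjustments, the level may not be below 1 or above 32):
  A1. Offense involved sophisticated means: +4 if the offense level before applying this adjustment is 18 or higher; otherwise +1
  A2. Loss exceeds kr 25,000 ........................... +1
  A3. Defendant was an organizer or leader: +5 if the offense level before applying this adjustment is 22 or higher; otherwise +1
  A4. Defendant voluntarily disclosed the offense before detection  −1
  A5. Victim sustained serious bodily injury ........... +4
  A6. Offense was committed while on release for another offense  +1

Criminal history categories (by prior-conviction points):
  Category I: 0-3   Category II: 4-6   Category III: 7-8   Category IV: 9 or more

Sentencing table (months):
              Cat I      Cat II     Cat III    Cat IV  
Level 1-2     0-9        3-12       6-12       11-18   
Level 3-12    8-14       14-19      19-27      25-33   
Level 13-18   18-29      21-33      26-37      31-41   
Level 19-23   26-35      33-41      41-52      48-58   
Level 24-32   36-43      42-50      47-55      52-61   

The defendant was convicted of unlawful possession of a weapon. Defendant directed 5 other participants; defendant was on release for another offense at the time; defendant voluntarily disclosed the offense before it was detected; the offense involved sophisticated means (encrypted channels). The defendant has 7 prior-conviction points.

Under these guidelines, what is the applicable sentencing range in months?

Base offense level for unlawful possession of a weapon: 18.
A1 applies (level before this adjustment is 18 ≥ 18, so +4): 18 + 4 = 22.
A2 does not apply.
A3 applies (level before this adjustment is 22 ≥ 22, so +5): 22 + 5 = 27.
A4 applies: 27 − 1 = 26.
A6 applies: 26 + 1 = 27.
Final offense level: 27.
Criminal history: 7 prior points → Category III (7-8).
Level 27 falls in the 24-32 band.
Grid: Level 24-32 × Category III = 47-55 months.

47-55 months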